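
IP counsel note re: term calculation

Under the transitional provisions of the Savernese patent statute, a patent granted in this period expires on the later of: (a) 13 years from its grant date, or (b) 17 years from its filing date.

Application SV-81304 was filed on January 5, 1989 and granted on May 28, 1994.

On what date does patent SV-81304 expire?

2007-05-28

(a) grant + 13 years → 28 May 2007.
(b) filing + 17 years → 5 January 2006.
Later of the two: 28 May 2007.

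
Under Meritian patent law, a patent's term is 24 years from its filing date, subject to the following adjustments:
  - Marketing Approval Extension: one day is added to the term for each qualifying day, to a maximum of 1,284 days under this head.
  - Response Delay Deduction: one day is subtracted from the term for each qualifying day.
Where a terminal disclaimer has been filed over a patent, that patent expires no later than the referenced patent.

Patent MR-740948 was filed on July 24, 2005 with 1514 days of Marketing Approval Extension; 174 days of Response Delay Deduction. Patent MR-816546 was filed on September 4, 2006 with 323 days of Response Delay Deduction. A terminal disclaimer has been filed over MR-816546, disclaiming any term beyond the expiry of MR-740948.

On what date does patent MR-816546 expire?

2029-10-16

Natural term of MR-816546:
  Base: filing + 24 years → 4 September 2030.
  Response Delay Deduction: −323 days → 16 October 2029.
Expiry of referenced patent MR-740948:
  Base: filing + 24 years → 24 July 2029.
  Marketing Approval Extension: 1514 days claimed exceeds the 1284-day cap, so +1284 days → 28 January 2033.
  Response Delay Deduction: −174 days → 7 August 2032.
Terminal disclaimer: MR-816546 expires on the earlier of 16 October 2029 and 7 August 2032.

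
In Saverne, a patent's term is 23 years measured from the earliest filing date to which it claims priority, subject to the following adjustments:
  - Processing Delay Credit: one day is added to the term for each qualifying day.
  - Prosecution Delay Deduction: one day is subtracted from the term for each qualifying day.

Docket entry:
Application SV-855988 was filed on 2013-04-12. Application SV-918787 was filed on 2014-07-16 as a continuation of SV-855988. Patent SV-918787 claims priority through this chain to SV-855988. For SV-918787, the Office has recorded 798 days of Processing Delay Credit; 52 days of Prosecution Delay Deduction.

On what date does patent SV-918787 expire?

2038-04-28

Earliest priority filing: 12 April 2013.
Base term: 12 April 2013 + 23 years → 12 April 2036.
Processing Delay Credit: +798 days → 19 June 2038.
Prosecution Delay Deduction: −52 days → 28 April 2038.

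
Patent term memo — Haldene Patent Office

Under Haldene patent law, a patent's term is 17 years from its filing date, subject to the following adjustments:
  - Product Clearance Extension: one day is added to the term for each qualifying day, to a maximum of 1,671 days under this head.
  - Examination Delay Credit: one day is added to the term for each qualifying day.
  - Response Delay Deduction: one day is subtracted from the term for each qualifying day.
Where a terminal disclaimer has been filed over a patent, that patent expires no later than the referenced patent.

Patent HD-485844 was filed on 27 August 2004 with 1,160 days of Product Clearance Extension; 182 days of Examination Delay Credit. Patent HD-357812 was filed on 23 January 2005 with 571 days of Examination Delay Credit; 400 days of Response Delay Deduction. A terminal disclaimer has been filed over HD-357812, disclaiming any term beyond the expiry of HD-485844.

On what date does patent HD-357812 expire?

July 13, 2022

Natural term of HD-357812:
  Base: filing + 17 years → 23 January 2022.
  Examination Delay Credit: +571 days → 17 August 2023.
  Response Delay Deduction: −400 days → 13 July 2022.
Expiry of referenced patent HD-485844:
  Base: filing + 17 years → 27 August 2021.
  Product Clearance Extension: 1160 days (within the 1671-day cap) → +1160 days → 30 October 2024.
  Examination Delay Credit: +182 days → 30 April 2025.
Terminal disclaimer: HD-357812 expires on the earlier of 13 July 2022 and 30 April 2025.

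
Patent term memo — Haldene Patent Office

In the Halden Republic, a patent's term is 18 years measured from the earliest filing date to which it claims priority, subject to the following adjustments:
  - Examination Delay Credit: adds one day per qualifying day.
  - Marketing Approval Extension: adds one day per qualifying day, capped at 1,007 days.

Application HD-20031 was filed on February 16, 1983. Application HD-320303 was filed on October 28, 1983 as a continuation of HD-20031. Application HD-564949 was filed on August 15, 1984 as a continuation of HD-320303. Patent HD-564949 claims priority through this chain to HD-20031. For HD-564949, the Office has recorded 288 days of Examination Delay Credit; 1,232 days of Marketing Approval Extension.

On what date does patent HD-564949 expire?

Earliest priority filing: 16 February 1983.
Base term: 16 February 1983 + 18 years → 16 February 2001.
Examination Delay Credit: +288 days → 1 December 2001.
Marketing Approval Extension: 1232 days claimed exceeds the 1007-day cap, so +1007 days → 3 September 2004.

September 3, 2004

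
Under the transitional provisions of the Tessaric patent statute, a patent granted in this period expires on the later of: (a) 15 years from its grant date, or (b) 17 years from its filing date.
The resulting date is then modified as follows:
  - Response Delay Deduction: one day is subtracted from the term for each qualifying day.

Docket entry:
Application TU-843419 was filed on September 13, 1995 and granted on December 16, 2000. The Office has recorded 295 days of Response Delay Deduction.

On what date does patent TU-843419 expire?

2015-02-24

(a) grant + 15 years → 16 December 2015.
(b) filing + 17 years → 13 September 2012.
Later of the two: 16 December 2015.
Response Delay Deduction: −295 days → 24 February 2015.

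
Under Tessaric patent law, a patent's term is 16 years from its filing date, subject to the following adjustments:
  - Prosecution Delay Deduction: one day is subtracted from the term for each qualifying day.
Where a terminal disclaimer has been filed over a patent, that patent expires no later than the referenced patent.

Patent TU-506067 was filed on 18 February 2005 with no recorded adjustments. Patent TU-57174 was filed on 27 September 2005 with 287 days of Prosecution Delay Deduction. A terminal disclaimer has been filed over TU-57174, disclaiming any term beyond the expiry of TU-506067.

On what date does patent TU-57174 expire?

2020-12-14

Natural term of TU-57174:
  Base: filing + 16 years → 27 September 2021.
  Prosecution Delay Deduction: −287 days → 14 December 2020.
Expiry of referenced patent TU-506067:
  Base: filing + 16 years → 18 February 2021.
Terminal disclaimer: TU-57174 expires on the earlier of 14 December 2020 and 18 February 2021.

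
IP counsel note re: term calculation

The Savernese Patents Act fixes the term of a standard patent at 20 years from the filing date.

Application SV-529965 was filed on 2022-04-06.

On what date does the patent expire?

April 6, 2042

Filing date + 20 years → 6 April 2042.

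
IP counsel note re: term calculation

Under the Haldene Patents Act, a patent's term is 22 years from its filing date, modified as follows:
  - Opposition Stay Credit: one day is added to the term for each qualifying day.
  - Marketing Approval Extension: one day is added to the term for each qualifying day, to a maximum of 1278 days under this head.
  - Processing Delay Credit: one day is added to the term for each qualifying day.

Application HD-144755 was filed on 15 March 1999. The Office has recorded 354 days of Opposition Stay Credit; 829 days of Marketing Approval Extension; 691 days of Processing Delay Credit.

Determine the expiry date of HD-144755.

2026-05-02

Base term: filing date + 22 years → 15 March 2021.
Opposition Stay Credit: +354 days → 4 March 2022.
Marketing Approval Extension: 829 days (within the 1278-day cap) → +829 days → 10 June 2024.
Processing Delay Credit: +691 days → 2 May 2026.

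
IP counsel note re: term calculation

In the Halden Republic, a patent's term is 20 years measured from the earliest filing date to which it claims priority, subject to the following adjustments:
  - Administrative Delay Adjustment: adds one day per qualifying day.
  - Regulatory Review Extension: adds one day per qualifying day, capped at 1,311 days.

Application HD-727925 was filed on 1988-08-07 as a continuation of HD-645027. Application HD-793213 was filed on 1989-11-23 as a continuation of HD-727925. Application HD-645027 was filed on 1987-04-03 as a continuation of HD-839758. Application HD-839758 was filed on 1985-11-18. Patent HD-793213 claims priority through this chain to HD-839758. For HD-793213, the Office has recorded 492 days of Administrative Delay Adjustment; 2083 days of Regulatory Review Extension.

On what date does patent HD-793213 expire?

Earliest priority filing: 18 November 1985.
Base term: 18 November 1985 + 20 years → 18 November 2005.
Administrative Delay Adjustment: +492 days → 25 March 2007.
Regulatory Review Extension: 2083 days claimed exceeds the 1311-day cap, so +1311 days → 26 October 2010.

2010-10-26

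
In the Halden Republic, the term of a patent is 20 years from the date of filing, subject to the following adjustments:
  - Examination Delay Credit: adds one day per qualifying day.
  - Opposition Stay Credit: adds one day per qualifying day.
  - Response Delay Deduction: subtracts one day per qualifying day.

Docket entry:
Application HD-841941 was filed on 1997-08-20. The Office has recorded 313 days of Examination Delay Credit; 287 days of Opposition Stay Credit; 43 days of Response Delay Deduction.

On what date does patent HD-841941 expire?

Base term: filing date + 20 years → 20 August 2017.
Examination Delay Credit: +313 days → 29 June 2018.
Opposition Stay Credit: +287 days → 12 April 2019.
Response Delay Deduction: −43 days → 28 February 2019.

2019-02-28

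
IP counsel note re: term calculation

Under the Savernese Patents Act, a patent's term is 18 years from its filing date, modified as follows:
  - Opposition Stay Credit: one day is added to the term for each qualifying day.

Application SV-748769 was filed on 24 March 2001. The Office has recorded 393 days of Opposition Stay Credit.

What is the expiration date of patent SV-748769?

April 20, 2020

Base term: filing date + 18 years → 24 March 2019.
Opposition Stay Credit: +393 days → 20 April 2020.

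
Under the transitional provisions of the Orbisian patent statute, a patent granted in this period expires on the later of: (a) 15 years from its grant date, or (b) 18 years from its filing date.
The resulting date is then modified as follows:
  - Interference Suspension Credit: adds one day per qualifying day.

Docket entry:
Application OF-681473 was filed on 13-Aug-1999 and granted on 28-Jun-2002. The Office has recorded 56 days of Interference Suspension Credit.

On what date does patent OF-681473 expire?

(a) grant + 15 years → 28 June 2017.
(b) filing + 18 years → 13 August 2017.
Later of the two: 13 August 2017.
Interference Suspension Credit: +56 days → 8 October 2017.

October 8, 2017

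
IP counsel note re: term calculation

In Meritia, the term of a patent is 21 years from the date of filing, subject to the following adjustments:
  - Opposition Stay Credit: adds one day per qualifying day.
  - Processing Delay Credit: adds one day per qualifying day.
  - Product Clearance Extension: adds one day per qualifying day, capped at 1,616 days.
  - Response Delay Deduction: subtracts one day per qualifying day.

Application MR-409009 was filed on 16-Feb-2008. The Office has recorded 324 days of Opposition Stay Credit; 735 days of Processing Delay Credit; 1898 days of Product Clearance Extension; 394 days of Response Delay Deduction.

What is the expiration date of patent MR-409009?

May 17, 2035

Base term: filing date + 21 years → 16 February 2029.
Opposition Stay Credit: +324 days → 6 January 2030.
Processing Delay Credit: +735 days → 11 January 2032.
Product Clearance Extension: 1898 days claimed exceeds the 1616-day cap, so +1616 days → 14 June 2036.
Response Delay Deduction: −394 days → 17 May 2035.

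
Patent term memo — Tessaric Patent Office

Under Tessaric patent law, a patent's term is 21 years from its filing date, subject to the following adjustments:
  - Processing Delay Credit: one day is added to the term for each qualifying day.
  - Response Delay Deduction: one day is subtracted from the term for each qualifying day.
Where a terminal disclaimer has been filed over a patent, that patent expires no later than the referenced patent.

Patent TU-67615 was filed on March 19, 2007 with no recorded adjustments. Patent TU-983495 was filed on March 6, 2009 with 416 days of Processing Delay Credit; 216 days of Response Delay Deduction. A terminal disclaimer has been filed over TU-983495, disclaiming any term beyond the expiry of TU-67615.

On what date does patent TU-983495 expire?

March 19, 2028

Natural term of TU-983495:
  Base: filing + 21 years → 6 March 2030.
  Processing Delay Credit: +416 days → 26 April 2031.
  Response Delay Deduction: −216 days → 22 September 2030.
Expiry of referenced patent TU-67615:
  Base: filing + 21 years → 19 March 2028.
Terminal disclaimer: TU-983495 expires on the earlier of 22 September 2030 and 19 March 2028.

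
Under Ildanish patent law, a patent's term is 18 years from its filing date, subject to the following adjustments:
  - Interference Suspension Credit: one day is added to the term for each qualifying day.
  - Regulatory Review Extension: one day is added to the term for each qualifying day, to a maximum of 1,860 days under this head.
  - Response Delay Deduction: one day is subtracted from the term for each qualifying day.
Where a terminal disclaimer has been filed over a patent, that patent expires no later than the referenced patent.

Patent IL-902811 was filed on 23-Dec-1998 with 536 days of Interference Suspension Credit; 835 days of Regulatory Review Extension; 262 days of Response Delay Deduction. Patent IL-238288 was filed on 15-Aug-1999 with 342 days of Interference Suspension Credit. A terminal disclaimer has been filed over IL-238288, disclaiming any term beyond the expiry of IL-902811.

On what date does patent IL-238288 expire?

Natural term of IL-238288:
  Base: filing + 18 years → 15 August 2017.
  Interference Suspension Credit: +342 days → 23 July 2018.
Expiry of referenced patent IL-902811:
  Base: filing + 18 years → 23 December 2016.
  Interference Suspension Credit: +536 days → 12 June 2018.
  Regulatory Review Extension: 835 days (within the 1860-day cap) → +835 days → 24 September 2020.
  Response Delay Deduction: −262 days → 6 January 2020.
Terminal disclaimer: IL-238288 expires on the earlier of 23 July 2018 and 6 January 2020.

July 23, 2018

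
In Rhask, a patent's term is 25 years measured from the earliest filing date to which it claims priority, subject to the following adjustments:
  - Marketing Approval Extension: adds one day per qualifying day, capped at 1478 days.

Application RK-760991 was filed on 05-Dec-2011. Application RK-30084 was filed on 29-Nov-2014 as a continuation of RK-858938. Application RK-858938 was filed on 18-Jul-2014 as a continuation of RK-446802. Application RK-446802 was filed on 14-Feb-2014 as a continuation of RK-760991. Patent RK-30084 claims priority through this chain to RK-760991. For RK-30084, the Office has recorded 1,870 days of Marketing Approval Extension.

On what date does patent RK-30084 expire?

December 22, 2040

Earliest priority filing: 5 December 2011.
Base term: 5 December 2011 + 25 years → 5 December 2036.
Marketing Approval Extension: 1870 days claimed exceeds the 1478-day cap, so +1478 days → 22 December 2040.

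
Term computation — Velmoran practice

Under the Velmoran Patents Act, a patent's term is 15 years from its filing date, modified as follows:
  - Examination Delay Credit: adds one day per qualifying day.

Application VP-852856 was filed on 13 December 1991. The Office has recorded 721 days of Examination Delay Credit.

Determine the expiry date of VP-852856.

Base term: filing date + 15 years → 13 December 2006.
Examination Delay Credit: +721 days → 3 December 2008.

December 3, 2008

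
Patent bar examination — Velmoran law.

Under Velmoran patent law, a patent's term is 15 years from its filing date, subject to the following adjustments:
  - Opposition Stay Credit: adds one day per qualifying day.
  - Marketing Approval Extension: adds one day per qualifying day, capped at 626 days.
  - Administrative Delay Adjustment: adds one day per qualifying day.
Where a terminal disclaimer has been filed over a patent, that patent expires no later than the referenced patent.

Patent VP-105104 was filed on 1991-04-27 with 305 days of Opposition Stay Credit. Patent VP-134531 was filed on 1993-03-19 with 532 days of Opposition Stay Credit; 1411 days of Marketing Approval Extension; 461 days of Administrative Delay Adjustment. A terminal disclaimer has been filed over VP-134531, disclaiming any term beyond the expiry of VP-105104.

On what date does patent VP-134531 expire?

Natural term of VP-134531:
  Base: filing + 15 years → 19 March 2008.
  Opposition Stay Credit: +532 days → 2 September 2009.
  Marketing Approval Extension: 1411 days claimed exceeds the 626-day cap, so +626 days → 21 May 2011.
  Administrative Delay Adjustment: +461 days → 24 August 2012.
Expiry of referenced patent VP-105104:
  Base: filing + 15 years → 27 April 2006.
  Opposition Stay Credit: +305 days → 26 February 2007.
Terminal disclaimer: VP-134531 expires on the earlier of 24 August 2012 and 26 February 2007.

2007-02-26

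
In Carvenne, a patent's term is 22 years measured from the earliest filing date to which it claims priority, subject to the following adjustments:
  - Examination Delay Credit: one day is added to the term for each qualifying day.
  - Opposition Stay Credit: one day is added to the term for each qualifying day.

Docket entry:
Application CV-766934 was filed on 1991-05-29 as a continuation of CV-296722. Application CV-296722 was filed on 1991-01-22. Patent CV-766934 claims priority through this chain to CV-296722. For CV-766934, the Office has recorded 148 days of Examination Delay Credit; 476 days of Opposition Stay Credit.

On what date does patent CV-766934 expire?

Earliest priority filing: 22 January 1991.
Base term: 22 January 1991 + 22 years → 22 January 2013.
Examination Delay Credit: +148 days → 19 June 2013.
Opposition Stay Credit: +476 days → 8 October 2014.

October 8, 2014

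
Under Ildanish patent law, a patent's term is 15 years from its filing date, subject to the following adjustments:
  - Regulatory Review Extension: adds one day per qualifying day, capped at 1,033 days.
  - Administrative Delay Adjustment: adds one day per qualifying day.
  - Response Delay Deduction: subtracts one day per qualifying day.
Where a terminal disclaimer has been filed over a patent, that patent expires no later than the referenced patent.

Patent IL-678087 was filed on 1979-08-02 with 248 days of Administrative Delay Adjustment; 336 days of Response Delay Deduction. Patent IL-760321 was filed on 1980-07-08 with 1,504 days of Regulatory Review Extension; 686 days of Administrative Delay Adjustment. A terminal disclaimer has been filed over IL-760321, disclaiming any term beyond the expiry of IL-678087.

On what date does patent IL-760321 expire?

Natural term of IL-760321:
  Base: filing + 15 years → 8 July 1995.
  Regulatory Review Extension: 1504 days claimed exceeds the 1033-day cap, so +1033 days → 6 May 1998.
  Administrative Delay Adjustment: +686 days → 22 March 2000.
Expiry of referenced patent IL-678087:
  Base: filing + 15 years → 2 August 1994.
  Administrative Delay Adjustment: +248 days → 7 April 1995.
  Response Delay Deduction: −336 days → 6 May 1994.
Terminal disclaimer: IL-760321 expires on the earlier of 22 March 2000 and 6 May 1994.

May 6, 1994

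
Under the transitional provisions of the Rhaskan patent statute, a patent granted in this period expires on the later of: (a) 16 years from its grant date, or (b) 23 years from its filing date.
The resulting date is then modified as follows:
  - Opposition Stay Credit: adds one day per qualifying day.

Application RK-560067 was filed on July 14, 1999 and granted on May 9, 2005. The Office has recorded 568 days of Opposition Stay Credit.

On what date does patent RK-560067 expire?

(a) grant + 16 years → 9 May 2021.
(b) filing + 23 years → 14 July 2022.
Later of the two: 14 July 2022.
Opposition Stay Credit: +568 days → 2 February 2024.

February 2, 2024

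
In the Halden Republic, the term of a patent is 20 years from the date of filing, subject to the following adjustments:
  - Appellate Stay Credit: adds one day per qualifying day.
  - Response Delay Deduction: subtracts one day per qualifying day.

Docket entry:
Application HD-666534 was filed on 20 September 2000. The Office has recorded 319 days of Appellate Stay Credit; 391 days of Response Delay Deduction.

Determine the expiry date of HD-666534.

Base term: filing date + 20 years → 20 September 2020.
Appellate Stay Credit: +319 days → 5 August 2021.
Response Delay Deduction: −391 days → 10 July 2020.

July 10, 2020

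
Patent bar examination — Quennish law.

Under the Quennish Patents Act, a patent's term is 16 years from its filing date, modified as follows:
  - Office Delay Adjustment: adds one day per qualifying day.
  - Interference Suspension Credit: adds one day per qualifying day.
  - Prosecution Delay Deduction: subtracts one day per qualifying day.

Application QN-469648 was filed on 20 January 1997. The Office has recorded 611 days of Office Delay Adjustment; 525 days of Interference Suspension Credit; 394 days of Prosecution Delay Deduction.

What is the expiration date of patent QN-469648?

Base term: filing date + 16 years → 20 January 2013.
Office Delay Adjustment: +611 days → 23 September 2014.
Interference Suspension Credit: +525 days → 1 March 2016.
Prosecution Delay Deduction: −394 days → 1 February 2015.

February 1, 2015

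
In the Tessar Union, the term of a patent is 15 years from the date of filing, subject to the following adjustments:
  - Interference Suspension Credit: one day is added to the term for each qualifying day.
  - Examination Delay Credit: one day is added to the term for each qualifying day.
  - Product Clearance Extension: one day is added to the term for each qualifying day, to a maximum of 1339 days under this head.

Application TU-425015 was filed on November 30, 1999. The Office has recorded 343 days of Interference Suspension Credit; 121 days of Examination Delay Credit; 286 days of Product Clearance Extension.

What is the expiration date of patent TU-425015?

Base term: filing date + 15 years → 30 November 2014.
Interference Suspension Credit: +343 days → 8 November 2015.
Examination Delay Credit: +121 days → 8 March 2016.
Product Clearance Extension: 286 days (within the 1339-day cap) → +286 days → 19 December 2016.

December 19, 2016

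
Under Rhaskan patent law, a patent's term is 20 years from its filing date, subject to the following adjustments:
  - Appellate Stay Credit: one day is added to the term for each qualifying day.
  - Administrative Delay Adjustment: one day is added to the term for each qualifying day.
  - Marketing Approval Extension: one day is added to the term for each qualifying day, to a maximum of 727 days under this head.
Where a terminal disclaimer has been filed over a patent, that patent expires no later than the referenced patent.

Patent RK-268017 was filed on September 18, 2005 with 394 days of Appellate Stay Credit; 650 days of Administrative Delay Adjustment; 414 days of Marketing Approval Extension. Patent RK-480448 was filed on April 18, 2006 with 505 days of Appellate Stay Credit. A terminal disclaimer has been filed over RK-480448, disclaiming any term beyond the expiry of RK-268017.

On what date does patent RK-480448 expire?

Natural term of RK-480448:
  Base: filing + 20 years → 18 April 2026.
  Appellate Stay Credit: +505 days → 5 September 2027.
Expiry of referenced patent RK-268017:
  Base: filing + 20 years → 18 September 2025.
  Appellate Stay Credit: +394 days → 17 October 2026.
  Administrative Delay Adjustment: +650 days → 28 July 2028.
  Marketing Approval Extension: 414 days (within the 727-day cap) → +414 days → 15 September 2029.
Terminal disclaimer: RK-480448 expires on the earlier of 5 September 2027 and 15 September 2029.

2027-09-05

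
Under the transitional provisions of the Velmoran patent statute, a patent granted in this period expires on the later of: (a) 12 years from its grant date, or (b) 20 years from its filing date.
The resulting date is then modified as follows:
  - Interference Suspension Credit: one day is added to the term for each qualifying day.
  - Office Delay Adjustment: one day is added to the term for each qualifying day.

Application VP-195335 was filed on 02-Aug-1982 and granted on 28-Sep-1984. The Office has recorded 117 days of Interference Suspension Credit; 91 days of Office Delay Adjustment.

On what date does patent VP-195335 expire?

February 26, 2003

(a) grant + 12 years → 28 September 1996.
(b) filing + 20 years → 2 August 2002.
Later of the two: 2 August 2002.
Interference Suspension Credit: +117 days → 27 November 2002.
Office Delay Adjustment: +91 days → 26 February 2003.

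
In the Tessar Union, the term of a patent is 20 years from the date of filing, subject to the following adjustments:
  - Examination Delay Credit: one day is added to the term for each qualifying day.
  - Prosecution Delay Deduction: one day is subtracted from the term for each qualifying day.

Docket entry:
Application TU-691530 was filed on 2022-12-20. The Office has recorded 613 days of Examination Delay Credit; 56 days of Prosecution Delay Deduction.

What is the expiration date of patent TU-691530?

Base term: filing date + 20 years → 20 December 2042.
Examination Delay Credit: +613 days → 24 August 2044.
Prosecution Delay Deduction: −56 days → 29 June 2044.

2044-06-29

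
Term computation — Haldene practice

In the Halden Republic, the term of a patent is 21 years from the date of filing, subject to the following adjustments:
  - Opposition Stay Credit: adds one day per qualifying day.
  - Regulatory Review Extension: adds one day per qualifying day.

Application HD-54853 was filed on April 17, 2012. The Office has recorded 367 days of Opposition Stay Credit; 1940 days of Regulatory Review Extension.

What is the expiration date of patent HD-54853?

2039-08-11

Base term: filing date + 21 years → 17 April 2033.
Opposition Stay Credit: +367 days → 19 April 2034.
Regulatory Review Extension: +1940 days → 11 August 2039.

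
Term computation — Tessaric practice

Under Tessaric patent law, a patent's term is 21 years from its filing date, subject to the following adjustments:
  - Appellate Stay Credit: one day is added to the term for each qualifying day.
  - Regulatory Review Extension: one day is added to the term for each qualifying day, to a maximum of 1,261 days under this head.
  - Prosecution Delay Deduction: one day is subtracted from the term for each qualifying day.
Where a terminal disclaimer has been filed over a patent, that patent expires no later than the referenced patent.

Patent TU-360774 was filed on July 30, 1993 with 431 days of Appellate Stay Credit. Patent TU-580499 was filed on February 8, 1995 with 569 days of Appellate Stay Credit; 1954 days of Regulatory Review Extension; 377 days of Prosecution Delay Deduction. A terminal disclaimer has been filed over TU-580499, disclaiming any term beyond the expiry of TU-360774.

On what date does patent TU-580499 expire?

Natural term of TU-580499:
  Base: filing + 21 years → 8 February 2016.
  Appellate Stay Credit: +569 days → 30 August 2017.
  Regulatory Review Extension: 1954 days claimed exceeds the 1261-day cap, so +1261 days → 11 February 2021.
  Prosecution Delay Deduction: −377 days → 31 January 2020.
Expiry of referenced patent TU-360774:
  Base: filing + 21 years → 30 July 2014.
  Appellate Stay Credit: +431 days → 4 October 2015.
Terminal disclaimer: TU-580499 expires on the earlier of 31 January 2020 and 4 October 2015.

2015-10-04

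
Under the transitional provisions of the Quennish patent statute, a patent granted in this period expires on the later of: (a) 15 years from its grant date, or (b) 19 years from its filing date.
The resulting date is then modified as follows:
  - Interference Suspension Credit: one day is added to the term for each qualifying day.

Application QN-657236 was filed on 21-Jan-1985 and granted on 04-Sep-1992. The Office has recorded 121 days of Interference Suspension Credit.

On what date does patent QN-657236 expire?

(a) grant + 15 years → 4 September 2007.
(b) filing + 19 years → 21 January 2004.
Later of the two: 4 September 2007.
Interference Suspension Credit: +121 days → 3 January 2008.

January 3, 2008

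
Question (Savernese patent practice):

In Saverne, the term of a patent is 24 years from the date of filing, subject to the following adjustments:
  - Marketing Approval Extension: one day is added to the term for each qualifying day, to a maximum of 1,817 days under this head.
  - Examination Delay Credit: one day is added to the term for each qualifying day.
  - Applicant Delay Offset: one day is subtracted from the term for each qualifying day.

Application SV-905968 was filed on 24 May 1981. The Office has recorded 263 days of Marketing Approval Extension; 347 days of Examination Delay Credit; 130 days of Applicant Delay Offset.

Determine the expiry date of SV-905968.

Base term: filing date + 24 years → 24 May 2005.
Marketing Approval Extension: 263 days (within the 1817-day cap) → +263 days → 11 February 2006.
Examination Delay Credit: +347 days → 24 January 2007.
Applicant Delay Offset: −130 days → 16 September 2006.

2006-09-16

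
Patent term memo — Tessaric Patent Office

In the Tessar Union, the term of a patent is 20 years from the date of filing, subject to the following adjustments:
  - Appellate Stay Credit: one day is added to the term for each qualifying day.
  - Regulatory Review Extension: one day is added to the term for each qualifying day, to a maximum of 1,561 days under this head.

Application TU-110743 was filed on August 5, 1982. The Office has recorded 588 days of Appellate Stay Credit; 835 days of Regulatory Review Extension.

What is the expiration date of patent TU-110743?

June 28, 2006

Base term: filing date + 20 years → 5 August 2002.
Appellate Stay Credit: +588 days → 15 March 2004.
Regulatory Review Extension: 835 days (within the 1561-day cap) → +835 days → 28 June 2006.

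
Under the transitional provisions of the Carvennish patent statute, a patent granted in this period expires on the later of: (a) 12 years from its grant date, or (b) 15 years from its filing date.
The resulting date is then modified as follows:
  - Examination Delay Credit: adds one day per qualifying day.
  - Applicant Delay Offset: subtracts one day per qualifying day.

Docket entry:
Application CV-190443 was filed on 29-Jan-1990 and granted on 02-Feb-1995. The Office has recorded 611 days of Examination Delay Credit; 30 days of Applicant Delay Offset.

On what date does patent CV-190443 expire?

(a) grant + 12 years → 2 February 2007.
(b) filing + 15 years → 29 January 2005.
Later of the two: 2 February 2007.
Examination Delay Credit: +611 days → 5 October 2008.
Applicant Delay Offset: −30 days → 5 September 2008.

September 5, 2008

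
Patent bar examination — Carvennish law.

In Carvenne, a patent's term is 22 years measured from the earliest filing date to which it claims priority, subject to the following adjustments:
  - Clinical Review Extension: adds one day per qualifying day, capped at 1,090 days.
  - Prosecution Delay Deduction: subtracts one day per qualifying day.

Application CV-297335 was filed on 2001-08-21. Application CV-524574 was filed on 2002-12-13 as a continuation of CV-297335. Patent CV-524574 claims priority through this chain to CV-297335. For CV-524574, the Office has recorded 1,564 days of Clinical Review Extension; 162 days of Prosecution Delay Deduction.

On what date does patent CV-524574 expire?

Earliest priority filing: 21 August 2001.
Base term: 21 August 2001 + 22 years → 21 August 2023.
Clinical Review Extension: 1564 days claimed exceeds the 1090-day cap, so +1090 days → 15 August 2026.
Prosecution Delay Deduction: −162 days → 6 March 2026.

March 6, 2026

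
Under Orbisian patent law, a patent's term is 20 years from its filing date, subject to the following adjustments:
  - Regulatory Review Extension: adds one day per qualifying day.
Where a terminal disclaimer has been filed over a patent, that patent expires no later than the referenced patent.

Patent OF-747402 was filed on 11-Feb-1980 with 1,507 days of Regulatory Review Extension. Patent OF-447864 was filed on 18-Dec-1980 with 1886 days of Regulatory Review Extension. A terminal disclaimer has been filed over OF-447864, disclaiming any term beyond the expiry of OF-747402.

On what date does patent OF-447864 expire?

2004-03-28

Natural term of OF-447864:
  Base: filing + 20 years → 18 December 2000.
  Regulatory Review Extension: +1886 days → 16 February 2006.
Expiry of referenced patent OF-747402:
  Base: filing + 20 years → 11 February 2000.
  Regulatory Review Extension: +1507 days → 28 March 2004.
Terminal disclaimer: OF-447864 expires on the earlier of 16 February 2006 and 28 March 2004.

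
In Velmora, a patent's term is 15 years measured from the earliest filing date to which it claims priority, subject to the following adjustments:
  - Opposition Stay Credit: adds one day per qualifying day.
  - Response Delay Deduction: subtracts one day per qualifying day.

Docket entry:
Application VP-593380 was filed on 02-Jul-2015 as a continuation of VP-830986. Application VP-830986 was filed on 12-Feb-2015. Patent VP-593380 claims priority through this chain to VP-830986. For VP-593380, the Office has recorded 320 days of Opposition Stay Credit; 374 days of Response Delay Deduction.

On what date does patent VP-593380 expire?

Earliest priority filing: 12 February 2015.
Base term: 12 February 2015 + 15 years → 12 February 2030.
Opposition Stay Credit: +320 days → 29 December 2030.
Response Delay Deduction: −374 days → 20 December 2029.

December 20, 2029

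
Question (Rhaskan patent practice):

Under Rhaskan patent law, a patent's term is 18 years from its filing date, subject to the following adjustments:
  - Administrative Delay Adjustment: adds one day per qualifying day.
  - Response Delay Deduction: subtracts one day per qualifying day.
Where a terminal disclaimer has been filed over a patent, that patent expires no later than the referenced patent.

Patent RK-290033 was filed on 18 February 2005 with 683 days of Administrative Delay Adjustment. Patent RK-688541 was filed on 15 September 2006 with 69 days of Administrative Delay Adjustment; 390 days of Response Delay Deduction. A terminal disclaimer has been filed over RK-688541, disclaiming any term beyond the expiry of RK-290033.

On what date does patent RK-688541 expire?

2023-10-30

Natural term of RK-688541:
  Base: filing + 18 years → 15 September 2024.
  Administrative Delay Adjustment: +69 days → 23 November 2024.
  Response Delay Deduction: −390 days → 30 October 2023.
Expiry of referenced patent RK-290033:
  Base: filing + 18 years → 18 February 2023.
  Administrative Delay Adjustment: +683 days → 1 January 2025.
Terminal disclaimer: RK-688541 expires on the earlier of 30 October 2023 and 1 January 2025.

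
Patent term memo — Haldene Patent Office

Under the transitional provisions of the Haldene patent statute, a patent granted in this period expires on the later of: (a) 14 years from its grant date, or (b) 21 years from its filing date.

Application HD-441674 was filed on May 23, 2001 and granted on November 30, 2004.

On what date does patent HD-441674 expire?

(a) grant + 14 years → 30 November 2018.
(b) filing + 21 years → 23 May 2022.
Later of the two: 23 May 2022.

May 23, 2022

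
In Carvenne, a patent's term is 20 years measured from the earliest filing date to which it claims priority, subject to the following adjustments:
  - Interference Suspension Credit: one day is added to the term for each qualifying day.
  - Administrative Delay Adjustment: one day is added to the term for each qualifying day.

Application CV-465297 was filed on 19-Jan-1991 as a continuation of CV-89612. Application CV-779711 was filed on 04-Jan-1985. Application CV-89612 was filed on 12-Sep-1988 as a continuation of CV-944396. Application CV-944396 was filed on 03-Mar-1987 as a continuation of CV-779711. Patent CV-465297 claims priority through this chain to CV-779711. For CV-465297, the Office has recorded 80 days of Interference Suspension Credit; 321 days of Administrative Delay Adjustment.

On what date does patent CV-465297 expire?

February 9, 2006

Earliest priority filing: 4 January 1985.
Base term: 4 January 1985 + 20 years → 4 January 2005.
Interference Suspension Credit: +80 days → 25 March 2005.
Administrative Delay Adjustment: +321 days → 9 February 2006.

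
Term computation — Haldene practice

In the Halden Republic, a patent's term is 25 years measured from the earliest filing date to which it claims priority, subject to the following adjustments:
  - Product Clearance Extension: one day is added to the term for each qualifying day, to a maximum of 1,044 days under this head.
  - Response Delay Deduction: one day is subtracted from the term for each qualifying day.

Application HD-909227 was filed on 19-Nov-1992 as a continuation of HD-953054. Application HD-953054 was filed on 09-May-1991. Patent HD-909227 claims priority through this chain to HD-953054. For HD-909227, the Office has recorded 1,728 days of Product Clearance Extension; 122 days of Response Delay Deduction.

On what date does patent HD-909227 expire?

2018-11-17

Earliest priority filing: 9 May 1991.
Base term: 9 May 1991 + 25 years → 9 May 2016.
Product Clearance Extension: 1728 days claimed exceeds the 1044-day cap, so +1044 days → 19 March 2019.
Response Delay Deduction: −122 days → 17 November 2018.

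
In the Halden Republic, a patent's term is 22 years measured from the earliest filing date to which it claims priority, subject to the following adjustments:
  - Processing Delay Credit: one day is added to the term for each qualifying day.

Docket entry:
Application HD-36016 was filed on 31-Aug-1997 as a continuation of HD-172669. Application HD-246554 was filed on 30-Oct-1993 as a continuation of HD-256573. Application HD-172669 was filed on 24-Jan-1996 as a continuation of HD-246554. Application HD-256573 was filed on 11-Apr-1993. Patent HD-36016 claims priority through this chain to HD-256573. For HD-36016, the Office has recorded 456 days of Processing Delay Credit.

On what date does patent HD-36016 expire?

July 10, 2016

Earliest priority filing: 11 April 1993.
Base term: 11 April 1993 + 22 years → 11 April 2015.
Processing Delay Credit: +456 days → 10 July 2016.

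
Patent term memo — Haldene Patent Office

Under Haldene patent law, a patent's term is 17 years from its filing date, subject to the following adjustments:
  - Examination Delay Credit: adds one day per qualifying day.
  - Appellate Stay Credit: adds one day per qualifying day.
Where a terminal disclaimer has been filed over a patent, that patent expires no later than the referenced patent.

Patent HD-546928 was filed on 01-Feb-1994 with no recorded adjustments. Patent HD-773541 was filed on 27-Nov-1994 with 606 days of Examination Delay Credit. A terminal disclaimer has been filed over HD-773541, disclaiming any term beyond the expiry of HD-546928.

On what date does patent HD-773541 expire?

2011-02-01

Natural term of HD-773541:
  Base: filing + 17 years → 27 November 2011.
  Examination Delay Credit: +606 days → 25 July 2013.
Expiry of referenced patent HD-546928:
  Base: filing + 17 years → 1 February 2011.
Terminal disclaimer: HD-773541 expires on the earlier of 25 July 2013 and 1 February 2011.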